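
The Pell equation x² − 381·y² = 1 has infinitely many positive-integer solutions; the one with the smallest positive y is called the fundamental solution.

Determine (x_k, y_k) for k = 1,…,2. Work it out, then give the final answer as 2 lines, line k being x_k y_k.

1015 52
2060449 105560

√381 → a₀=19, period (1,1,12,1,1,38); ℓ=6 even so k=5
k=0  a_k=19  p_k/q_k = 19/1
…
k=4  a_k=1  p_k/q_k = 527/27
k=5  a_k=1  p_k/q_k = 1015/52
(x₁, y₁) = (1015, 52);  1015² − 381·52² = 1 ✓
(x_2, y_2) = (1015·1015 + 381·52·52, 1015·52 + 52·1015) = (2060449, 105560)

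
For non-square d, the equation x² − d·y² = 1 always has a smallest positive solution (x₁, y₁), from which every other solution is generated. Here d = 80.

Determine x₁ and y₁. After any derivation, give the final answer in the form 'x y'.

9 1

√80 = [8; 1,16, …], period ℓ=2 (even) → k=1
i=0: a=8 ⇒ p=8, q=1
i=1: a=1 ⇒ p=9, q=1
fundamental: x₁=9, y₁=1  (since 81 − 80·1 = 1)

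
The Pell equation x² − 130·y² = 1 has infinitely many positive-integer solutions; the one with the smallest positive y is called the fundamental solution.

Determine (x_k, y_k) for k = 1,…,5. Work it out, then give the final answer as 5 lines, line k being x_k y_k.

√130 → a₀=11, period (2,2,22); ℓ=3 odd so k=5
step 0: (11, 1)  from 11·(1,0) + (0,1)
step 1: (23, 2)  from 2·(11,1) + (1,0)
step 2: (57, 5)  from 2·(23,2) + (11,1)
step 3: (1277, 112)  from 22·(57,5) + (23,2)
step 4: (2611, 229)  from 2·(1277,112) + (57,5)
step 5: (6499, 570)  from 2·(2611,229) + (1277,112)
→ (6499, 570).  Check: 6499²=42237001, 130·570²=42237000, difference 1.
(x_2, y_2) = (6499·6499 + 130·570·570, 6499·570 + 570·6499) = (84474001, 7408860)
(x_3, y_3) = (6499·84474001 + 130·570·7408860, 6499·7408860 + 570·84474001) = (1097993058499, 96300361710)
(x_4, y_4) = (6499·1097993058499 + 130·570·96300361710, 6499·96300361710 + 570·1097993058499) = (14271713689896001, 1251712094097720)
(x_5, y_5) = (6499·14271713689896001 + 130·570·1251712094097720, 6499·1251712094097720 + 570·14271713689896001) = (185503733443275162499, 16269753702781802850)

6499 570
84474001 7408860
1097993058499 96300361710
14271713689896001 1251712094097720
185503733443275162499 16269753702781802850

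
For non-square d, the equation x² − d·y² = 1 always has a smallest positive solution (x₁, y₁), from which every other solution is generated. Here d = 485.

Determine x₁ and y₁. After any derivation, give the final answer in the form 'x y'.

√485 = [22; 44, …], period ℓ=1 (odd) → k=1
k=0  a_k=22  p_k/q_k = 22/1
k=1  a_k=44  p_k/q_k = 969/44
→ (969, 44).  Check: 969²=938961, 485·44²=938960, difference 1.

969 44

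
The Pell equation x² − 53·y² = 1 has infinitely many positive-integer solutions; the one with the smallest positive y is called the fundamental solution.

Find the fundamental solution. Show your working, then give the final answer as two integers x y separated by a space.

[7; 3,1,1,3,14] for √53; ℓ=5 ⇒ convergent index 9
step 0: (7, 1)  from 7·(1,0) + (0,1)
…
step 2: (29, 4)  from 1·(22,3) + (7,1)
…
step 4: (182, 25)  from 3·(51,7) + (29,4)
…
step 6: (7979, 1096)  from 3·(2599,357) + (182,25)
…
step 8: (18557, 2549)  from 1·(10578,1453) + (7979,1096)
step 9: (66249, 9100)  from 3·(18557,2549) + (10578,1453)
(x₁, y₁) = (66249, 9100);  66249² − 53·9100² = 1 ✓

66249 9100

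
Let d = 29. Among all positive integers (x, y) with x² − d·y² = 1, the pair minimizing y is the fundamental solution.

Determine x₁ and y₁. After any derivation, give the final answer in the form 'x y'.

9801 1820

√29 = [5; 2,1,1,2,10, …], period ℓ=5 (odd) → k=9
a_0=5:  p_0=5·1+0=5,  q_0=5·0+1=1
a_1=2:  p_1=2·5+1=11,  q_1=2·1+0=2
a_2=1:  p_2=1·11+5=16,  q_2=1·2+1=3
…
a_4=2:  p_4=2·27+16=70,  q_4=2·5+3=13
a_5=10:  p_5=10·70+27=727,  q_5=10·13+5=135
…
a_8=1:  p_8=1·2251+1524=3775,  q_8=1·418+283=701
a_9=2:  p_9=2·3775+2251=9801,  q_9=2·701+418=1820
fundamental: x₁=9801, y₁=1820  (since 96059601 − 29·3312400 = 1)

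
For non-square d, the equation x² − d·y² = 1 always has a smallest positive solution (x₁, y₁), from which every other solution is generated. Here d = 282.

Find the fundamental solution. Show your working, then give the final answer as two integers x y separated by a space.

√282 = [16; 1,3,1,4,1,3,1,32, …], period ℓ=8 (even) → k=7
i=0: a=16 ⇒ p=16, q=1
…
i=2: a=3 ⇒ p=67, q=4
…
i=4: a=4 ⇒ p=403, q=24
…
i=6: a=3 ⇒ p=1864, q=111
i=7: a=1 ⇒ p=2351, q=140
(x₁, y₁) = (2351, 140);  2351² − 282·140² = 1 ✓

2351 140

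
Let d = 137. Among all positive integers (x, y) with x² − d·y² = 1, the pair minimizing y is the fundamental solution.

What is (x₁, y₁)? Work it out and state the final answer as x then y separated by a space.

√137 = [11; 1,2,2,1,1,2,2,1,22, …], period ℓ=9 (odd) → k=17
a_0=11:  p_0=11·1+0=11,  q_0=11·0+1=1
…
a_2=2:  p_2=2·12+11=35,  q_2=2·1+1=3
a_3=2:  p_3=2·35+12=82,  q_3=2·3+1=7
a_4=1:  p_4=1·82+35=117,  q_4=1·7+3=10
a_5=1:  p_5=1·117+82=199,  q_5=1·10+7=17
…
a_7=2:  p_7=2·515+199=1229,  q_7=2·44+17=105
…
a_10=1:  p_10=1·39597+1744=41341,  q_10=1·3383+149=3532
a_11=2:  p_11=2·41341+39597=122279,  q_11=2·3532+3383=10447
a_12=2:  p_12=2·122279+41341=285899,  q_12=2·10447+3532=24426
a_13=1:  p_13=1·285899+122279=408178,  q_13=1·24426+10447=34873
…
a_16=2:  p_16=2·1796332+694077=4286741,  q_16=2·153471+59299=366241
a_17=1:  p_17=1·4286741+1796332=6083073,  q_17=1·366241+153471=519712
fundamental: x₁=6083073, y₁=519712  (since 37003777123329 − 137·270100562944 = 1)

6083073 519712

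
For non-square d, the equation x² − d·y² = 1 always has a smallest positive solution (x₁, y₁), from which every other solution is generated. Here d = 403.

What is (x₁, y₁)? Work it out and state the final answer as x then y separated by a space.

669878 33369

√403 → a₀=20, period (13,2,1,3,1,3,1,2,13,40); ℓ=10 even so k=9
k=0  a_k=20  p_k/q_k = 20/1
k=1  a_k=13  p_k/q_k = 261/13
k=2  a_k=2  p_k/q_k = 542/27
…
k=4  a_k=3  p_k/q_k = 2951/147
k=5  a_k=1  p_k/q_k = 3754/187
k=6  a_k=3  p_k/q_k = 14213/708
…
k=8  a_k=2  p_k/q_k = 50147/2498
k=9  a_k=13  p_k/q_k = 669878/33369
fundamental: x₁=669878, y₁=33369  (since 448736534884 − 403·1113490161 = 1)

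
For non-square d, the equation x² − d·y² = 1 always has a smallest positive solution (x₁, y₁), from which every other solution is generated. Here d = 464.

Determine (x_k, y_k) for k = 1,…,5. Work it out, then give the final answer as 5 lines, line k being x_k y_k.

d=464: √d = [21; 1,1,5,1,1,1,5,1,1,42] (ℓ=10, even), read p_9/q_9
step 0: (21, 1)  from 21·(1,0) + (0,1)
…
step 3: (237, 11)  from 5·(43,2) + (22,1)
step 4: (280, 13)  from 1·(237,11) + (43,2)
…
step 6: (797, 37)  from 1·(517,24) + (280,13)
…
step 8: (5299, 246)  from 1·(4502,209) + (797,37)
step 9: (9801, 455)  from 1·(5299,246) + (4502,209)
(x₁, y₁) = (9801, 455);  9801² − 464·455² = 1 ✓
(9801+455√464)^2 = 192119201 + 8918910√464
(9801+455√464)^3 = 3765920568201 + 174828473365√464
(9801+455√464)^4 = 73819574785756801 + 3426987725981820√464
(9801+455√464)^5 = 1447011301184484245001 + 67175813229867162275√464

9801 455
192119201 8918910
3765920568201 174828473365
73819574785756801 3426987725981820
1447011301184484245001 67175813229867162275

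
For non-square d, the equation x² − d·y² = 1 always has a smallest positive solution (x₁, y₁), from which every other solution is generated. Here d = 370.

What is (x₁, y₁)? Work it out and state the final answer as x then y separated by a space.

√370 = [19; 4,4,38, …], period ℓ=3 (odd) → k=5
k=0  a_k=19  p_k/q_k = 19/1
k=1  a_k=4  p_k/q_k = 77/4
…
k=4  a_k=4  p_k/q_k = 50339/2617
k=5  a_k=4  p_k/q_k = 213859/11118
fundamental: x₁=213859, y₁=11118  (since 45735671881 − 370·123609924 = 1)

213859 11118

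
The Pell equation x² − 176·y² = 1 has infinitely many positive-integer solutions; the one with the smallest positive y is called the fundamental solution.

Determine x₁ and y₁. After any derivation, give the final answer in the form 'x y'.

199 15

√176 = [13; 3,1,3,26, …], period ℓ=4 (even) → k=3
i=0: a=13 ⇒ p=13, q=1
i=1: a=3 ⇒ p=40, q=3
i=2: a=1 ⇒ p=53, q=4
i=3: a=3 ⇒ p=199, q=15
→ (199, 15).  Check: 199²=39601, 176·15²=39600, difference 1.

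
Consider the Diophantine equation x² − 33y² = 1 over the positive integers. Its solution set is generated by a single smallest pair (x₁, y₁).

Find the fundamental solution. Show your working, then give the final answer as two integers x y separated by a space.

23 4

√33 → a₀=5, period (1,2,1,10); ℓ=4 even so k=3
step 0: (5, 1)  from 5·(1,0) + (0,1)
step 1: (6, 1)  from 1·(5,1) + (1,0)
step 2: (17, 3)  from 2·(6,1) + (5,1)
step 3: (23, 4)  from 1·(17,3) + (6,1)
fundamental: x₁=23, y₁=4  (since 529 − 33·16 = 1)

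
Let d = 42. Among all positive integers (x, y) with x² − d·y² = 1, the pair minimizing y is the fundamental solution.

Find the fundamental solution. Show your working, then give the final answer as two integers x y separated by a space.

13 2

d=42: √d = [6; 2,12] (ℓ=2, even), read p_1/q_1
step 0: (6, 1)  from 6·(1,0) + (0,1)
step 1: (13, 2)  from 2·(6,1) + (1,0)
→ (13, 2).  Check: 13²=169, 42·2²=168, difference 1.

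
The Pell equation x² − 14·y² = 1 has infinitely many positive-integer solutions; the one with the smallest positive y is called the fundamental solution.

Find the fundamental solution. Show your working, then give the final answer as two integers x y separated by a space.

d=14: √d = [3; 1,2,1,6] (ℓ=4, even), read p_3/q_3
i=0: a=3 ⇒ p=3, q=1
i=1: a=1 ⇒ p=4, q=1
i=2: a=2 ⇒ p=11, q=3
i=3: a=1 ⇒ p=15, q=4
fundamental: x₁=15, y₁=4  (since 225 − 14·16 = 1)

15 4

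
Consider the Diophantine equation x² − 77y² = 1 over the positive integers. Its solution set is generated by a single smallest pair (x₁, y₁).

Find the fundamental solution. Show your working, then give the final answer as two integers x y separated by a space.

351 40

√77 → a₀=8, period (1,3,2,3,1,16); ℓ=6 even so k=5
a_0=8:  p_0=8·1+0=8,  q_0=8·0+1=1
a_1=1:  p_1=1·8+1=9,  q_1=1·1+0=1
…
a_3=2:  p_3=2·35+9=79,  q_3=2·4+1=9
a_4=3:  p_4=3·79+35=272,  q_4=3·9+4=31
a_5=1:  p_5=1·272+79=351,  q_5=1·31+9=40
(x₁, y₁) = (351, 40);  351² − 77·40² = 1 ✓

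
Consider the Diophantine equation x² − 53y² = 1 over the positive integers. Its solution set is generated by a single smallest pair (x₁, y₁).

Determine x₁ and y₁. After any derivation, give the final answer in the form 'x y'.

66249 9100

d=53: √d = [7; 3,1,1,3,14] (ℓ=5, odd), read p_9/q_9
step 0: (7, 1)  from 7·(1,0) + (0,1)
step 1: (22, 3)  from 3·(7,1) + (1,0)
…
step 6: (7979, 1096)  from 3·(2599,357) + (182,25)
…
step 8: (18557, 2549)  from 1·(10578,1453) + (7979,1096)
step 9: (66249, 9100)  from 3·(18557,2549) + (10578,1453)
(x₁, y₁) = (66249, 9100);  66249² − 53·9100² = 1 ✓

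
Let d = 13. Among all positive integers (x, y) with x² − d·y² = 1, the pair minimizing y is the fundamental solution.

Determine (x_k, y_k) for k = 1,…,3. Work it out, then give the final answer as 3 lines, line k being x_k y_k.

[3; 1,1,1,1,6] for √13; ℓ=5 ⇒ convergent index 9
k=0  a_k=3  p_k/q_k = 3/1
…
k=2  a_k=1  p_k/q_k = 7/2
…
k=6  a_k=1  p_k/q_k = 137/38
…
k=8  a_k=1  p_k/q_k = 393/109
k=9  a_k=1  p_k/q_k = 649/180
(x₁, y₁) = (649, 180);  649² − 13·180² = 1 ✓
k=2:  x_2 = 649·649+13·180·180 = 842401,  y_2 = 649·180+180·649 = 233640
k=3:  x_3 = 649·842401+13·180·233640 = 1093435849,  y_3 = 649·233640+180·842401 = 303264540

649 180
842401 233640
1093435849 303264540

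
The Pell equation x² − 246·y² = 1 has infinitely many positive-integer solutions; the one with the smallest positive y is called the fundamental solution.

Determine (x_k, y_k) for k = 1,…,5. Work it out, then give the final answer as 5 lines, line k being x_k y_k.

88805 5662
15772656049 1005627820
2801381440774085 178609557104538
497553357680112580801 31722843436331366360
88370451854763414035291525 5634294222548204422095062

√246 → a₀=15, period (1,2,5,1,14,1,5,2,1,30); ℓ=10 even so k=9
step 0: (15, 1)  from 15·(1,0) + (0,1)
step 1: (16, 1)  from 1·(15,1) + (1,0)
step 2: (47, 3)  from 2·(16,1) + (15,1)
step 3: (251, 16)  from 5·(47,3) + (16,1)
…
step 5: (4423, 282)  from 14·(298,19) + (251,16)
…
step 7: (28028, 1787)  from 5·(4721,301) + (4423,282)
step 8: (60777, 3875)  from 2·(28028,1787) + (4721,301)
step 9: (88805, 5662)  from 1·(60777,3875) + (28028,1787)
(x₁, y₁) = (88805, 5662);  88805² − 246·5662² = 1 ✓
(88805+5662√246)^2 = 15772656049 + 1005627820√246
(88805+5662√246)^3 = 2801381440774085 + 178609557104538√246
(88805+5662√246)^4 = 497553357680112580801 + 31722843436331366360√246
(88805+5662√246)^5 = 88370451854763414035291525 + 5634294222548204422095062√246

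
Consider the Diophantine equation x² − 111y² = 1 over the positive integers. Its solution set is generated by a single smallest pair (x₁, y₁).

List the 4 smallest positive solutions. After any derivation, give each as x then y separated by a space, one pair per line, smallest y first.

295 28
174049 16520
102688615 9746772
60586108801 5750578960

[10; 1,1,6,1,1,20] for √111; ℓ=6 ⇒ convergent index 5
a_0=10:  p_0=10·1+0=10,  q_0=10·0+1=1
a_1=1:  p_1=1·10+1=11,  q_1=1·1+0=1
…
a_4=1:  p_4=1·137+21=158,  q_4=1·13+2=15
a_5=1:  p_5=1·158+137=295,  q_5=1·15+13=28
(x₁, y₁) = (295, 28);  295² − 111·28² = 1 ✓
(x_2, y_2) = (295·295 + 111·28·28, 295·28 + 28·295) = (174049, 16520)
(x_3, y_3) = (295·174049 + 111·28·16520, 295·16520 + 28·174049) = (102688615, 9746772)
(x_4, y_4) = (295·102688615 + 111·28·9746772, 295·9746772 + 28·102688615) = (60586108801, 5750578960)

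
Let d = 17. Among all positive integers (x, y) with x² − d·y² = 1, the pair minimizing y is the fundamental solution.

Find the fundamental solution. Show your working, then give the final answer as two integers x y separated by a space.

33 8

[4; 8] for √17; ℓ=1 ⇒ convergent index 1
k=0  a_k=4  p_k/q_k = 4/1
k=1  a_k=8  p_k/q_k = 33/8
(x₁, y₁) = (33, 8);  33² − 17·8² = 1 ✓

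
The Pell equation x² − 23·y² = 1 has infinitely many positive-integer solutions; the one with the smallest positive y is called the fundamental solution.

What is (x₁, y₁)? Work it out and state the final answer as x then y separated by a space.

24 5

√23 → a₀=4, period (1,3,1,8); ℓ=4 even so k=3
step 0: (4, 1)  from 4·(1,0) + (0,1)
…
step 2: (19, 4)  from 3·(5,1) + (4,1)
step 3: (24, 5)  from 1·(19,4) + (5,1)
(x₁, y₁) = (24, 5);  24² − 23·5² = 1 ✓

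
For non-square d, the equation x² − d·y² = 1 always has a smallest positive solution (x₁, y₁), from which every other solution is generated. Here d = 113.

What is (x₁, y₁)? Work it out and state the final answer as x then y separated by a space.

1204353 113296

√113 = [10; 1,1,1,2,2,1,1,1,20, …], period ℓ=9 (odd) → k=17
step 0: (10, 1)  from 10·(1,0) + (0,1)
step 1: (11, 1)  from 1·(10,1) + (1,0)
…
step 4: (85, 8)  from 2·(32,3) + (21,2)
…
step 6: (287, 27)  from 1·(202,19) + (85,8)
…
step 8: (776, 73)  from 1·(489,46) + (287,27)
…
step 10: (16785, 1579)  from 1·(16009,1506) + (776,73)
step 11: (32794, 3085)  from 1·(16785,1579) + (16009,1506)
…
step 13: (131952, 12413)  from 2·(49579,4664) + (32794,3085)
…
step 15: (445435, 41903)  from 1·(313483,29490) + (131952,12413)
step 16: (758918, 71393)  from 1·(445435,41903) + (313483,29490)
step 17: (1204353, 113296)  from 1·(758918,71393) + (445435,41903)
(x₁, y₁) = (1204353, 113296);  1204353² − 113·113296² = 1 ✓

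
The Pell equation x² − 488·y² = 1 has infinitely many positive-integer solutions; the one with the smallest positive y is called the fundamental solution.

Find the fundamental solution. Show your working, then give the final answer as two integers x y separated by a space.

243 11

√488 → a₀=22, period (11,44); ℓ=2 even so k=1
k=0  a_k=22  p_k/q_k = 22/1
k=1  a_k=11  p_k/q_k = 243/11
→ (243, 11).  Check: 243²=59049, 488·11²=59048, difference 1.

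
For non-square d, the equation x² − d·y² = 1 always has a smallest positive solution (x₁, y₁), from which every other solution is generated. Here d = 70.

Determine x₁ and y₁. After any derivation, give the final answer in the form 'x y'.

251 30

√70 = [8; 2,1,2,1,2,16, …], period ℓ=6 (even) → k=5
step 0: (8, 1)  from 8·(1,0) + (0,1)
step 1: (17, 2)  from 2·(8,1) + (1,0)
…
step 4: (92, 11)  from 1·(67,8) + (25,3)
step 5: (251, 30)  from 2·(92,11) + (67,8)
fundamental: x₁=251, y₁=30  (since 63001 − 70·900 = 1)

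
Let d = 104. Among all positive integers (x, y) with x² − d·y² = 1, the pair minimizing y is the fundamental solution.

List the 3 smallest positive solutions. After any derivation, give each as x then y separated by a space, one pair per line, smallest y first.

51 5
5201 510
530451 52015

√104 = [10; 5,20, …], period ℓ=2 (even) → k=1
step 0: (10, 1)  from 10·(1,0) + (0,1)
step 1: (51, 5)  from 5·(10,1) + (1,0)
(x₁, y₁) = (51, 5);  51² − 104·5² = 1 ✓
k=2:  x_2 = 51·51+104·5·5 = 5201,  y_2 = 51·5+5·51 = 510
k=3:  x_3 = 51·5201+104·5·510 = 530451,  y_3 = 51·510+5·5201 = 52015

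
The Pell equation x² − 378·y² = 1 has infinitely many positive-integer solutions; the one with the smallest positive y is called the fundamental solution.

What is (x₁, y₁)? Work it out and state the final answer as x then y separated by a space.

8749 450

d=378: √d = [19; 2,3,1,4,1,3,2,38] (ℓ=8, even), read p_7/q_7
i=0: a=19 ⇒ p=19, q=1
…
i=2: a=3 ⇒ p=136, q=7
…
i=6: a=3 ⇒ p=3869, q=199
i=7: a=2 ⇒ p=8749, q=450
(x₁, y₁) = (8749, 450);  8749² − 378·450² = 1 ✓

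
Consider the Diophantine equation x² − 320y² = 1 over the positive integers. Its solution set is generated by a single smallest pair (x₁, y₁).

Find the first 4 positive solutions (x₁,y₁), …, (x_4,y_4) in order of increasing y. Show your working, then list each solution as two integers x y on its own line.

[17; 1,7,1,34] for √320; ℓ=4 ⇒ convergent index 3
step 0: (17, 1)  from 17·(1,0) + (0,1)
step 1: (18, 1)  from 1·(17,1) + (1,0)
step 2: (143, 8)  from 7·(18,1) + (17,1)
step 3: (161, 9)  from 1·(143,8) + (18,1)
fundamental: x₁=161, y₁=9  (since 25921 − 320·81 = 1)
(x_2, y_2) = (161·161 + 320·9·9, 161·9 + 9·161) = (51841, 2898)
(x_3, y_3) = (161·51841 + 320·9·2898, 161·2898 + 9·51841) = (16692641, 933147)
(x_4, y_4) = (161·16692641 + 320·9·933147, 161·933147 + 9·16692641) = (5374978561, 300470436)

161 9
51841 2898
16692641 933147
5374978561 300470436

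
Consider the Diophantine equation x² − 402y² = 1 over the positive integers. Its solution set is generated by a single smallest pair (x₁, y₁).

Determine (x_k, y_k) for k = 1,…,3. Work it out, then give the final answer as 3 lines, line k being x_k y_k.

√402 = [20; 20,40, …], period ℓ=2 (even) → k=1
i=0: a=20 ⇒ p=20, q=1
i=1: a=20 ⇒ p=401, q=20
(x₁, y₁) = (401, 20);  401² − 402·20² = 1 ✓
(x_2, y_2) = (401·401 + 402·20·20, 401·20 + 20·401) = (321601, 16040)
(x_3, y_3) = (401·321601 + 402·20·16040, 401·16040 + 20·321601) = (257923601, 12864060)

401 20
321601 16040
257923601 12864060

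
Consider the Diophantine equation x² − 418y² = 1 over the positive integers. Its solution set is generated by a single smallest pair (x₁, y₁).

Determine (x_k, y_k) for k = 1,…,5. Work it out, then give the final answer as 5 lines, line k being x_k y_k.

33857 1656
2292592897 112134384
155240635393601 7593067676520
10511964382749705217 514156984535740896
711807156058272903670337 34815626043260091355224

√418 → a₀=20, period (2,4,20,4,2,40); ℓ=6 even so k=5
k=0  a_k=20  p_k/q_k = 20/1
k=1  a_k=2  p_k/q_k = 41/2
…
k=4  a_k=4  p_k/q_k = 15068/737
k=5  a_k=2  p_k/q_k = 33857/1656
→ (33857, 1656).  Check: 33857²=1146296449, 418·1656²=1146296448, difference 1.
(33857+1656√418)^2 = 2292592897 + 112134384√418
(33857+1656√418)^3 = 155240635393601 + 7593067676520√418
(33857+1656√418)^4 = 10511964382749705217 + 514156984535740896√418
(33857+1656√418)^5 = 711807156058272903670337 + 34815626043260091355224√418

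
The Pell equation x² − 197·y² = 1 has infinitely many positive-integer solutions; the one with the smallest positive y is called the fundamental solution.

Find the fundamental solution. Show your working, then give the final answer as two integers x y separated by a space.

393 28

√197 = [14; 28, …], period ℓ=1 (odd) → k=1
a_0=14:  p_0=14·1+0=14,  q_0=14·0+1=1
a_1=28:  p_1=28·14+1=393,  q_1=28·1+0=28
(x₁, y₁) = (393, 28);  393² − 197·28² = 1 ✓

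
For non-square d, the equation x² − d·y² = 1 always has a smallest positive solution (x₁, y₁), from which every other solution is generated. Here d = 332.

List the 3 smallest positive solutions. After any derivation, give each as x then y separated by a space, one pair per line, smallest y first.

d=332: √d = [18; 4,1,1,8,1,1,4,36] (ℓ=8, even), read p_7/q_7
a_0=18:  p_0=18·1+0=18,  q_0=18·0+1=1
a_1=4:  p_1=4·18+1=73,  q_1=4·1+0=4
a_2=1:  p_2=1·73+18=91,  q_2=1·4+1=5
a_3=1:  p_3=1·91+73=164,  q_3=1·5+4=9
a_4=8:  p_4=8·164+91=1403,  q_4=8·9+5=77
…
a_6=1:  p_6=1·1567+1403=2970,  q_6=1·86+77=163
a_7=4:  p_7=4·2970+1567=13447,  q_7=4·163+86=738
→ (13447, 738).  Check: 13447²=180821809, 332·738²=180821808, difference 1.
(13447+738√332)^2 = 361643617 + 19847772√332
(13447+738√332)^3 = 9726043422151 + 533785979430√332

13447 738
361643617 19847772
9726043422151 533785979430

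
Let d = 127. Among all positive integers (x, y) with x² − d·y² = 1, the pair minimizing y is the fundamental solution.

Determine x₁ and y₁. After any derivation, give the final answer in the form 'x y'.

d=127: √d = [11; 3,1,2,2,7,11,7,2,2,1,3,22] (ℓ=12, even), read p_11/q_11
k=0  a_k=11  p_k/q_k = 11/1
…
k=7  a_k=7  p_k/q_k = 171701/15236
…
k=10  a_k=1  p_k/q_k = 1274561/113099
k=11  a_k=3  p_k/q_k = 4730624/419775
(x₁, y₁) = (4730624, 419775);  4730624² − 127·419775² = 1 ✓

4730624 419775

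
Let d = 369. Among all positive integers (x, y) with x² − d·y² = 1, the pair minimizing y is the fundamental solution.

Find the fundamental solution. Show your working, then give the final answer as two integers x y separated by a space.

√369 → a₀=19, period (4,1,3,2,7,4,7,2,3,1,4,38); ℓ=12 even so k=11
step 0: (19, 1)  from 19·(1,0) + (0,1)
…
step 3: (365, 19)  from 3·(96,5) + (77,4)
…
step 5: (6147, 320)  from 7·(826,43) + (365,19)
step 6: (25414, 1323)  from 4·(6147,320) + (826,43)
…
step 9: (1364557, 71036)  from 3·(393504,20485) + (184045,9581)
step 10: (1758061, 91521)  from 1·(1364557,71036) + (393504,20485)
step 11: (8396801, 437120)  from 4·(1758061,91521) + (1364557,71036)
(x₁, y₁) = (8396801, 437120);  8396801² − 369·437120² = 1 ✓

8396801 437120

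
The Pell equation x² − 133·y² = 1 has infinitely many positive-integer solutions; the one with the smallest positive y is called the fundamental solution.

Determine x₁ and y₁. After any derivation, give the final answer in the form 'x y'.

[11; 1,1,7,5,1,…,1,1,22] for √133; ℓ=16 ⇒ convergent index 15
k=0  a_k=11  p_k/q_k = 11/1
…
k=5  a_k=1  p_k/q_k = 1061/92
k=6  a_k=1  p_k/q_k = 1949/169
…
k=8  a_k=2  p_k/q_k = 7969/691
…
k=14  a_k=1  p_k/q_k = 1378591/119539
k=15  a_k=1  p_k/q_k = 2588599/224460
→ (2588599, 224460).  Check: 2588599²=6700844782801, 133·224460²=6700844782800, difference 1.

2588599 224460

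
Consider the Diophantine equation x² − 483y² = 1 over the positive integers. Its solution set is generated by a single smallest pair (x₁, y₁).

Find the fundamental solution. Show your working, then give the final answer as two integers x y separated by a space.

22 1

[21; 1,42] for √483; ℓ=2 ⇒ convergent index 1
i=0: a=21 ⇒ p=21, q=1
i=1: a=1 ⇒ p=22, q=1
fundamental: x₁=22, y₁=1  (since 484 − 483·1 = 1)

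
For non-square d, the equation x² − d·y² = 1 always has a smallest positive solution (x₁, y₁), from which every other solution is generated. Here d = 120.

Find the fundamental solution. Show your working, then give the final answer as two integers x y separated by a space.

[10; 1,20] for √120; ℓ=2 ⇒ convergent index 1
a_0=10:  p_0=10·1+0=10,  q_0=10·0+1=1
a_1=1:  p_1=1·10+1=11,  q_1=1·1+0=1
→ (11, 1).  Check: 11²=121, 120·1²=120, difference 1.

11 1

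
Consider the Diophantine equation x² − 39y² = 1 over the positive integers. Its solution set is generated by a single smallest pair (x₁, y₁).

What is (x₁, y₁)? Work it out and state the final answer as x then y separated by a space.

[6; 4,12] for √39; ℓ=2 ⇒ convergent index 1
k=0  a_k=6  p_k/q_k = 6/1
k=1  a_k=4  p_k/q_k = 25/4
→ (25, 4).  Check: 25²=625, 39·4²=624, difference 1.

25 4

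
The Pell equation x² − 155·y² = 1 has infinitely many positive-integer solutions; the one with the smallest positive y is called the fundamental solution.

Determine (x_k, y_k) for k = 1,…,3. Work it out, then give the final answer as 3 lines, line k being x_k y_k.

249 20
124001 9960
61752249 4960060

√155 = [12; 2,4,2,24, …], period ℓ=4 (even) → k=3
k=0  a_k=12  p_k/q_k = 12/1
k=1  a_k=2  p_k/q_k = 25/2
k=2  a_k=4  p_k/q_k = 112/9
k=3  a_k=2  p_k/q_k = 249/20
fundamental: x₁=249, y₁=20  (since 62001 − 155·400 = 1)
n=2: (249,20)∘(249,20) = (249·249+155·20·20, 249·20+20·249) = (124001,9960)
n=3: (124001,9960)∘(249,20) = (249·124001+155·20·9960, 249·9960+20·124001) = (61752249,4960060)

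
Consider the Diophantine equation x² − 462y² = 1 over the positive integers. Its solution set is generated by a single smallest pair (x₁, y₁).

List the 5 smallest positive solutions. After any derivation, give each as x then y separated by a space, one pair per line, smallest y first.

[21; 2,42] for √462; ℓ=2 ⇒ convergent index 1
a_0=21:  p_0=21·1+0=21,  q_0=21·0+1=1
a_1=2:  p_1=2·21+1=43,  q_1=2·1+0=2
fundamental: x₁=43, y₁=2  (since 1849 − 462·4 = 1)
(x_2, y_2) = (43·43 + 462·2·2, 43·2 + 2·43) = (3697, 172)
(x_3, y_3) = (43·3697 + 462·2·172, 43·172 + 2·3697) = (317899, 14790)
(x_4, y_4) = (43·317899 + 462·2·14790, 43·14790 + 2·317899) = (27335617, 1271768)
(x_5, y_5) = (43·27335617 + 462·2·1271768, 43·1271768 + 2·27335617) = (2350545163, 109357258)

43 2
3697 172
317899 14790
27335617 1271768
2350545163 109357258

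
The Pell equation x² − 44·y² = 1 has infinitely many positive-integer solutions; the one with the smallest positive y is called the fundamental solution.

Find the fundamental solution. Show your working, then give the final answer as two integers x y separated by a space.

d=44: √d = [6; 1,1,1,2,1,1,1,12] (ℓ=8, even), read p_7/q_7
i=0: a=6 ⇒ p=6, q=1
…
i=3: a=1 ⇒ p=20, q=3
…
i=5: a=1 ⇒ p=73, q=11
i=6: a=1 ⇒ p=126, q=19
i=7: a=1 ⇒ p=199, q=30
→ (199, 30).  Check: 199²=39601, 44·30²=39600, difference 1.

199 30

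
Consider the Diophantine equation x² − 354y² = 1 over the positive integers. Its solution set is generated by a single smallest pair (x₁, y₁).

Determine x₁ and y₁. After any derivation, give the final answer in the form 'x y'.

258065 13716

√354 = [18; 1,4,2,2,18,2,2,4,1,36, …], period ℓ=10 (even) → k=9
a_0=18:  p_0=18·1+0=18,  q_0=18·0+1=1
a_1=1:  p_1=1·18+1=19,  q_1=1·1+0=1
a_2=4:  p_2=4·19+18=94,  q_2=4·1+1=5
a_3=2:  p_3=2·94+19=207,  q_3=2·5+1=11
…
a_5=18:  p_5=18·508+207=9351,  q_5=18·27+11=497
a_6=2:  p_6=2·9351+508=19210,  q_6=2·497+27=1021
a_7=2:  p_7=2·19210+9351=47771,  q_7=2·1021+497=2539
a_8=4:  p_8=4·47771+19210=210294,  q_8=4·2539+1021=11177
a_9=1:  p_9=1·210294+47771=258065,  q_9=1·11177+2539=13716
(x₁, y₁) = (258065, 13716);  258065² − 354·13716² = 1 ✓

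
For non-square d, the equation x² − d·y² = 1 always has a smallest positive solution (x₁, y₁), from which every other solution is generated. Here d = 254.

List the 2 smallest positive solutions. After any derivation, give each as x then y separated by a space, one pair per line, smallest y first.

255 16
130049 8160

√254 → a₀=15, period (1,14,1,30); ℓ=4 even so k=3
k=0  a_k=15  p_k/q_k = 15/1
k=1  a_k=1  p_k/q_k = 16/1
k=2  a_k=14  p_k/q_k = 239/15
k=3  a_k=1  p_k/q_k = 255/16
fundamental: x₁=255, y₁=16  (since 65025 − 254·256 = 1)
n=2: (255,16)∘(255,16) = (255·255+254·16·16, 255·16+16·255) = (130049,8160)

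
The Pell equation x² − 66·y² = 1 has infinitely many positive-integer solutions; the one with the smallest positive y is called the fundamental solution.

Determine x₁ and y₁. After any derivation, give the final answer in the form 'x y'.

[8; 8,16] for √66; ℓ=2 ⇒ convergent index 1
a_0=8:  p_0=8·1+0=8,  q_0=8·0+1=1
a_1=8:  p_1=8·8+1=65,  q_1=8·1+0=8
(x₁, y₁) = (65, 8);  65² − 66·8² = 1 ✓

65 8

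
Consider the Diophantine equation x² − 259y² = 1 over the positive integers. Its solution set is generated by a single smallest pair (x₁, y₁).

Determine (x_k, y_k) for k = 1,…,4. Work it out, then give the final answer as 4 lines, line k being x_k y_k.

847225 52644
1435580401249 89202625800
2432519210895520825 151149389286757356
4121782176900479681520001 256115082676856799248400

√259 → a₀=16, period (10,1,2,3,4,3,2,1,10,32); ℓ=10 even so k=9
step 0: (16, 1)  from 16·(1,0) + (0,1)
step 1: (161, 10)  from 10·(16,1) + (1,0)
step 2: (177, 11)  from 1·(161,10) + (16,1)
step 3: (515, 32)  from 2·(177,11) + (161,10)
step 4: (1722, 107)  from 3·(515,32) + (177,11)
…
step 7: (55265, 3434)  from 2·(23931,1487) + (7403,460)
step 8: (79196, 4921)  from 1·(55265,3434) + (23931,1487)
step 9: (847225, 52644)  from 10·(79196,4921) + (55265,3434)
→ (847225, 52644).  Check: 847225²=717790200625, 259·52644²=717790200624, difference 1.
n=2: (847225,52644)∘(847225,52644) = (847225·847225+259·52644·52644, 847225·52644+52644·847225) = (1435580401249,89202625800)
n=3: (1435580401249,89202625800)∘(847225,52644) = (847225·1435580401249+259·52644·89202625800, 847225·89202625800+52644·1435580401249) = (2432519210895520825,151149389286757356)
n=4: (2432519210895520825,151149389286757356)∘(847225,52644) = (847225·2432519210895520825+259·52644·151149389286757356, 847225·151149389286757356+52644·2432519210895520825) = (4121782176900479681520001,256115082676856799248400)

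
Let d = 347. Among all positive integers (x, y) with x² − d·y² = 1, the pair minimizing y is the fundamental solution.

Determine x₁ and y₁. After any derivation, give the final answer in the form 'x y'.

641602 34443

√347 = [18; 1,1,1,2,4,…,1,1,36, …], period ℓ=14 (even) → k=13
step 0: (18, 1)  from 18·(1,0) + (0,1)
step 1: (19, 1)  from 1·(18,1) + (1,0)
step 2: (37, 2)  from 1·(19,1) + (18,1)
step 3: (56, 3)  from 1·(37,2) + (19,1)
step 4: (149, 8)  from 2·(56,3) + (37,2)
step 5: (652, 35)  from 4·(149,8) + (56,3)
step 6: (801, 43)  from 1·(652,35) + (149,8)
step 7: (14269, 766)  from 17·(801,43) + (652,35)
step 8: (15070, 809)  from 1·(14269,766) + (801,43)
…
step 10: (164168, 8813)  from 2·(74549,4002) + (15070,809)
step 11: (238717, 12815)  from 1·(164168,8813) + (74549,4002)
step 12: (402885, 21628)  from 1·(238717,12815) + (164168,8813)
step 13: (641602, 34443)  from 1·(402885,21628) + (238717,12815)
fundamental: x₁=641602, y₁=34443  (since 411653126404 − 347·1186320249 = 1)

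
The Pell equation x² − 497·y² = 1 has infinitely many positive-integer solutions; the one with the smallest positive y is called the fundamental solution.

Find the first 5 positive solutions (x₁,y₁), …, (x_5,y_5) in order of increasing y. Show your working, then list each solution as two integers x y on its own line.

√497 = [22; 3,2,2,5,6,5,2,2,3,44, …], period ℓ=10 (even) → k=9
step 0: (22, 1)  from 22·(1,0) + (0,1)
step 1: (67, 3)  from 3·(22,1) + (1,0)
…
step 6: (65476, 2937)  from 5·(12685,569) + (2051,92)
…
step 8: (352750, 15823)  from 2·(143637,6443) + (65476,2937)
step 9: (1201887, 53912)  from 3·(352750,15823) + (143637,6443)
→ (1201887, 53912).  Check: 1201887²=1444532360769, 497·53912²=1444532360768, difference 1.
(x_2, y_2) = (1201887·1201887 + 497·53912·53912, 1201887·53912 + 53912·1201887) = (2889064721537, 129592263888)
(x_3, y_3) = (1201887·2889064721537 + 497·53912·129592263888, 1201887·129592263888 + 53912·2889064721537) = (6944658661946678751, 311510514535059400)
(x_4, y_4) = (1201887·6944658661946678751 + 497·53912·311510514535059400, 1201887·311510514535059400 + 53912·6944658661946678751) = (16693389930459326703284737, 748800875565868281911712)
(x_5, y_5) = (1201887·16693389930459326703284737 + 497·53912·748800875565868281911712, 1201887·748800875565868281911712 + 53912·16693389930459326703284737) = (40127136686692992928199618718687, 1799948075862157952969508541688)

1201887 53912
2889064721537 129592263888
6944658661946678751 311510514535059400
16693389930459326703284737 748800875565868281911712
40127136686692992928199618718687 1799948075862157952969508541688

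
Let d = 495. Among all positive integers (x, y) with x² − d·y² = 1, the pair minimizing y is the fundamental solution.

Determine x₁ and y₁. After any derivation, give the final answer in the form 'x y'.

[22; 4,44] for √495; ℓ=2 ⇒ convergent index 1
k=0  a_k=22  p_k/q_k = 22/1
k=1  a_k=4  p_k/q_k = 89/4
(x₁, y₁) = (89, 4);  89² − 495·4² = 1 ✓

89 4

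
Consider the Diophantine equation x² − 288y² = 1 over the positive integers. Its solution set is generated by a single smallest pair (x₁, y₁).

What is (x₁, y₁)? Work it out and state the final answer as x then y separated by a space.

17 1

d=288: √d = [16; 1,32] (ℓ=2, even), read p_1/q_1
k=0  a_k=16  p_k/q_k = 16/1
k=1  a_k=1  p_k/q_k = 17/1
(x₁, y₁) = (17, 1);  17² − 288·1² = 1 ✓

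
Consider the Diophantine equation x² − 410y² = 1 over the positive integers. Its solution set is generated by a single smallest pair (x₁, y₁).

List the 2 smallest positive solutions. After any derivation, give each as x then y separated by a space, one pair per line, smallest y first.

d=410: √d = [20; 4,40] (ℓ=2, even), read p_1/q_1
a_0=20:  p_0=20·1+0=20,  q_0=20·0+1=1
a_1=4:  p_1=4·20+1=81,  q_1=4·1+0=4
→ (81, 4).  Check: 81²=6561, 410·4²=6560, difference 1.
k=2:  x_2 = 81·81+410·4·4 = 13121,  y_2 = 81·4+4·81 = 648

81 4
13121 648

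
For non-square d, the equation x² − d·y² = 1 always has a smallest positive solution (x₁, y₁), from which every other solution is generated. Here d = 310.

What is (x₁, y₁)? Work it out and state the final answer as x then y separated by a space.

848719 48204

√310 → a₀=17, period (1,1,1,1,5,…,1,1,34); ℓ=16 even so k=15
step 0: (17, 1)  from 17·(1,0) + (0,1)
step 1: (18, 1)  from 1·(17,1) + (1,0)
step 2: (35, 2)  from 1·(18,1) + (17,1)
step 3: (53, 3)  from 1·(35,2) + (18,1)
…
step 5: (493, 28)  from 5·(88,5) + (53,3)
step 6: (1567, 89)  from 3·(493,28) + (88,5)
step 7: (2060, 117)  from 1·(1567,89) + (493,28)
step 8: (5687, 323)  from 2·(2060,117) + (1567,89)
step 9: (7747, 440)  from 1·(5687,323) + (2060,117)
step 10: (28928, 1643)  from 3·(7747,440) + (5687,323)
…
step 12: (181315, 10298)  from 1·(152387,8655) + (28928,1643)
step 13: (333702, 18953)  from 1·(181315,10298) + (152387,8655)
step 14: (515017, 29251)  from 1·(333702,18953) + (181315,10298)
step 15: (848719, 48204)  from 1·(515017,29251) + (333702,18953)
fundamental: x₁=848719, y₁=48204  (since 720323940961 − 310·2323625616 = 1)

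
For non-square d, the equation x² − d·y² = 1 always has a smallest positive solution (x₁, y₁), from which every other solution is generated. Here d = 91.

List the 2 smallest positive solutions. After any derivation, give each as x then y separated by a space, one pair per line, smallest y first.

1574 165
4954951 519420

√91 → a₀=9, period (1,1,5,1,5,1,1,18); ℓ=8 even so k=7
i=0: a=9 ⇒ p=9, q=1
i=1: a=1 ⇒ p=10, q=1
i=2: a=1 ⇒ p=19, q=2
i=3: a=5 ⇒ p=105, q=11
…
i=6: a=1 ⇒ p=849, q=89
i=7: a=1 ⇒ p=1574, q=165
fundamental: x₁=1574, y₁=165  (since 2477476 − 91·27225 = 1)
n=2: (1574,165)∘(1574,165) = (1574·1574+91·165·165, 1574·165+165·1574) = (4954951,519420)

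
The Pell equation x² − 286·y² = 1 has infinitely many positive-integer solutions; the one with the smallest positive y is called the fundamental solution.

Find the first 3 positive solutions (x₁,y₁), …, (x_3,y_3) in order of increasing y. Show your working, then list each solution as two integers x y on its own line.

561835 33222
631317134449 37330564740
709392124465745995 41947235681362578

√286 = [16; 1,10,3,3,2,3,3,10,1,32, …], period ℓ=10 (even) → k=9
i=0: a=16 ⇒ p=16, q=1
i=1: a=1 ⇒ p=17, q=1
i=2: a=10 ⇒ p=186, q=11
…
i=4: a=3 ⇒ p=1911, q=113
i=5: a=2 ⇒ p=4397, q=260
…
i=7: a=3 ⇒ p=49703, q=2939
i=8: a=10 ⇒ p=512132, q=30283
i=9: a=1 ⇒ p=561835, q=33222
(x₁, y₁) = (561835, 33222);  561835² − 286·33222² = 1 ✓
n=2: (561835,33222)∘(561835,33222) = (561835·561835+286·33222·33222, 561835·33222+33222·561835) = (631317134449,37330564740)
n=3: (631317134449,37330564740)∘(561835,33222) = (561835·631317134449+286·33222·37330564740, 561835·37330564740+33222·631317134449) = (709392124465745995,41947235681362578)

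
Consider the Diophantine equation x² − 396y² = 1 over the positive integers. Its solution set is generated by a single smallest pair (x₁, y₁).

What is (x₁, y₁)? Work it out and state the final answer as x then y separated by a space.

199 10

√396 → a₀=19, period (1,8,1,38); ℓ=4 even so k=3
i=0: a=19 ⇒ p=19, q=1
…
i=2: a=8 ⇒ p=179, q=9
i=3: a=1 ⇒ p=199, q=10
fundamental: x₁=199, y₁=10  (since 39601 − 396·100 = 1)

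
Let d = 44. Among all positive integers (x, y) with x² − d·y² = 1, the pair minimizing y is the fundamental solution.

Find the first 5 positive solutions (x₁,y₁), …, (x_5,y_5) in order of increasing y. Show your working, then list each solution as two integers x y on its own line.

199 30
79201 11940
31521799 4752090
12545596801 1891319880
4993116004999 752740560150

d=44: √d = [6; 1,1,1,2,1,1,1,12] (ℓ=8, even), read p_7/q_7
k=0  a_k=6  p_k/q_k = 6/1
…
k=3  a_k=1  p_k/q_k = 20/3
…
k=6  a_k=1  p_k/q_k = 126/19
k=7  a_k=1  p_k/q_k = 199/30
(x₁, y₁) = (199, 30);  199² − 44·30² = 1 ✓
n=2: (199,30)∘(199,30) = (199·199+44·30·30, 199·30+30·199) = (79201,11940)
n=3: (79201,11940)∘(199,30) = (199·79201+44·30·11940, 199·11940+30·79201) = (31521799,4752090)
n=4: (31521799,4752090)∘(199,30) = (199·31521799+44·30·4752090, 199·4752090+30·31521799) = (12545596801,1891319880)
n=5: (12545596801,1891319880)∘(199,30) = (199·12545596801+44·30·1891319880, 199·1891319880+30·12545596801) = (4993116004999,752740560150)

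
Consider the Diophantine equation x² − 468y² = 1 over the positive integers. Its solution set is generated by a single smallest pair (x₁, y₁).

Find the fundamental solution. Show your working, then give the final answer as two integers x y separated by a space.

√468 → a₀=21, period (1,1,1,2,1,1,1,42); ℓ=8 even so k=7
k=0  a_k=21  p_k/q_k = 21/1
k=1  a_k=1  p_k/q_k = 22/1
k=2  a_k=1  p_k/q_k = 43/2
k=3  a_k=1  p_k/q_k = 65/3
…
k=5  a_k=1  p_k/q_k = 238/11
k=6  a_k=1  p_k/q_k = 411/19
k=7  a_k=1  p_k/q_k = 649/30
→ (649, 30).  Check: 649²=421201, 468·30²=421200, difference 1.

649 30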